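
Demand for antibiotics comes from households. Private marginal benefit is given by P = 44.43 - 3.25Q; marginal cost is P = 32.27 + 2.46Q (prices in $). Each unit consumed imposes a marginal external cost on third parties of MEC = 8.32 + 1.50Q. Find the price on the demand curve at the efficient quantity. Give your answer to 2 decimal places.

P = $42.70

Social marginal benefit = demand − MEC = 36.11 - 4.75Q.
Set SMB = MC: 36.11 - 4.75Q = 32.27 + 2.46Q → Q* = 0.5326.
Consumer price on the demand curve at Q*: 44.43 − 3.25×0.5326 = 42.6991.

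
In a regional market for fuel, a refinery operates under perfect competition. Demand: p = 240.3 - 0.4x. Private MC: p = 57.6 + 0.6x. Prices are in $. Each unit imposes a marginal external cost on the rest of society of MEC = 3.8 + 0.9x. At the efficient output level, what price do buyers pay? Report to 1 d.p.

Social marginal cost = private MC + MEC = 61.4 + 1.5x.
Set SMC = demand: 61.4 + 1.5x = 240.3 - 0.4x → x* = 94.1579.
Consumer price on the demand curve at x*: 240.3 − 0.4×94.1579 = 202.6368.

P = $202.6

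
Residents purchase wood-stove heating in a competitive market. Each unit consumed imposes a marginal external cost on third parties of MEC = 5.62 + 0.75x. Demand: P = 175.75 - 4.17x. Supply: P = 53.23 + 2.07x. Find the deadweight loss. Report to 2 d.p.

Market equilibrium (private): 53.23 + 2.07x = 175.75 - 4.17x → x_m = 19.6346.
Social marginal benefit = demand − MEC = 170.13 - 4.92x.
Set SMB = MC: 170.13 - 4.92x = 53.23 + 2.07x → x* = 16.7239.
The welfare-loss triangle has base |x_m − x*| and height MEC(x_m) (the vertical gap between SMB and MC is zero at x* and MEC at x_m).
DWL = ½ × 2.9107 × 20.3460 = 29.6106.

DWL = 29.61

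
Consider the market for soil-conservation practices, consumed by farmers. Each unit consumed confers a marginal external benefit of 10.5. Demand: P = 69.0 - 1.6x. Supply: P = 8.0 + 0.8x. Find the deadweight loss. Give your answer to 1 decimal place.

DWL = 23.0

Market equilibrium (private): 8.0 + 0.8x = 69.0 - 1.6x → x_m = 25.4167.
Social marginal benefit = demand + MEB = 79.5 - 1.6x.
Set SMB = MC: 79.5 - 1.6x = 8.0 + 0.8x → x* = 29.7917.
The welfare-loss triangle has base |x_m − x*| and height MEB(x_m) (the vertical gap between SMB and MC is zero at x* and MEB at x_m).
DWL = ½ × 4.3750 × 10.5000 = 22.9688.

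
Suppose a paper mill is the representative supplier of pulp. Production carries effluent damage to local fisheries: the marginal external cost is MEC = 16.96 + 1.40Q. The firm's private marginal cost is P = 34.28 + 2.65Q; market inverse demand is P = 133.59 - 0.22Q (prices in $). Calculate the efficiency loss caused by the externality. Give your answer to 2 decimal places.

Market equilibrium (private): 34.28 + 2.65Q = 133.59 - 0.22Q → Q_m = 34.6028.
Social marginal cost = private MC + MEC = 51.24 + 4.05Q.
Set SMC = demand: 51.24 + 4.05Q = 133.59 - 0.22Q → Q* = 19.2857.
The loss is the area between SMC and demand from Q* to Q_m; with linear curves that's a triangle of height MEC(Q_m).
DWL = ½ × 15.3171 × 65.4039 = 500.8990.

DWL = $500.90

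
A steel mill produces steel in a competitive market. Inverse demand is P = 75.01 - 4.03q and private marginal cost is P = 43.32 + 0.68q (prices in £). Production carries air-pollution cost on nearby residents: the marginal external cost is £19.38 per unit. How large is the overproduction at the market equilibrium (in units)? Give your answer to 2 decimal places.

4.11 units

Market equilibrium (private): 43.32 + 0.68q = 75.01 - 4.03q → q_m = 6.7282.
Social marginal cost = private MC + MEC = 62.70 + 0.68q.
Set SMC = demand: 62.70 + 0.68q = 75.01 - 4.03q → q* = 2.6136.
Gap = |6.7282 − 2.6136| = 4.1146.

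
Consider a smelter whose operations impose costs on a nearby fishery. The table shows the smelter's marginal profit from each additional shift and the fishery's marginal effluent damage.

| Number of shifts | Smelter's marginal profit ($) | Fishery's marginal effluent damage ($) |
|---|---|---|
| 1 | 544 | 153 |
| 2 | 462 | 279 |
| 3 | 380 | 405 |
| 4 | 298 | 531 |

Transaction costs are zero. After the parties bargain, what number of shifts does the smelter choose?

Bargaining reaches the level where marginal profit last exceeds marginal effluent damage.
That holds through level 2 (462 ≥ 279) but not at 3 (380 < 405).

2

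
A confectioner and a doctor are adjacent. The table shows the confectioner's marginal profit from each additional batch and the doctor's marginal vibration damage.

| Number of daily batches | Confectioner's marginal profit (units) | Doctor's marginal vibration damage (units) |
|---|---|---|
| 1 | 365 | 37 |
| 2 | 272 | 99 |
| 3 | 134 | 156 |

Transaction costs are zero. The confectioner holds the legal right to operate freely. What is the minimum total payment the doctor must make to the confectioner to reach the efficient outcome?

134

Left alone the confectioner would choose level 3 (marginal profit stays positive).
Efficient level: k* = 2 (marginal profit ≥ marginal vibration damage through 2).
The doctor must at least cover the confectioner's forgone profit from cutting 3→2: 134 = 134.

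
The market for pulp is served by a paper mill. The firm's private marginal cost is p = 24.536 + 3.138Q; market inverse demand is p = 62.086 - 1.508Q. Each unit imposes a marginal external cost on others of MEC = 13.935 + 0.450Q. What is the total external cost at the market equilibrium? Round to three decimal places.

127.323

Market equilibrium (private): 24.536 + 3.138Q = 62.086 - 1.508Q → Q_m = 8.0822.
Total external cost = ∫₀^{Q_m} (13.935 + 0.450Q) dQ = 13.935×8.0822 + ½×0.450×8.0822² = 127.3229.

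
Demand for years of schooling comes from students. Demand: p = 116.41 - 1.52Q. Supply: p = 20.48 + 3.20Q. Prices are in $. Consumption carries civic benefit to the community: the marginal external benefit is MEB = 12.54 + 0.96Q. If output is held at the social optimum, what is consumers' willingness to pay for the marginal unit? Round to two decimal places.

Social marginal benefit = demand + MEB = 128.95 - 0.56Q.
Set SMB = MC: 128.95 - 0.56Q = 20.48 + 3.20Q → Q* = 28.8484.
Consumer price on the demand curve at Q*: 116.41 − 1.52×28.8484 = 72.5604.

P = $72.56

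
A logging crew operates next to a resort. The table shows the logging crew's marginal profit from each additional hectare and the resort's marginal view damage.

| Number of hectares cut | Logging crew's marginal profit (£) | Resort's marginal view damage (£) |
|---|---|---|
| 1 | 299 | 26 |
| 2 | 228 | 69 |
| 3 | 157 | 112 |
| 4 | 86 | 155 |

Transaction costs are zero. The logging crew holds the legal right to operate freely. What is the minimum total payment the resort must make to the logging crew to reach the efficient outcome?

Left alone the logging crew would choose level 4 (marginal profit stays positive).
Efficient level: k* = 3 (marginal profit ≥ marginal view damage through 3).
The resort must at least cover the logging crew's forgone profit from cutting 4→3: 86 = 86.

£86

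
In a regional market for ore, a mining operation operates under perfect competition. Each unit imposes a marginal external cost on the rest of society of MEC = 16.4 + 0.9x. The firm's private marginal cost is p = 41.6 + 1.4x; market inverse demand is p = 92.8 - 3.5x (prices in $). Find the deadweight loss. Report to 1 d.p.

Market equilibrium (private): 41.6 + 1.4x = 92.8 - 3.5x → x_m = 10.4490.
Social marginal cost = private MC + MEC = 58.0 + 2.3x.
Set SMC = demand: 58.0 + 2.3x = 92.8 - 3.5x → x* = 6.0000.
Between x* and x_m the wedge SMC − demand runs linearly from 0 to MEC(x_m), so the loss is a triangle.
DWL = ½ × 4.4490 × 25.8041 = 57.4012.

DWL = $57.4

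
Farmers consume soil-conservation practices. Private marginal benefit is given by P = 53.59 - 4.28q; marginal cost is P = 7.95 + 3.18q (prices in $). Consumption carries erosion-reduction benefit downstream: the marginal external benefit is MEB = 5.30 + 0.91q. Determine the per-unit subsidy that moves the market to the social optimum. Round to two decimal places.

Social marginal benefit = demand + MEB = 58.89 - 3.37q.
Set SMB = MC: 58.89 - 3.37q = 7.95 + 3.18q → q* = 7.7771.
The Pigouvian subsidy equals MEB at q*: 5.30 + 0.91×7.7771 = 12.3772.

subsidy = $12.38 per unit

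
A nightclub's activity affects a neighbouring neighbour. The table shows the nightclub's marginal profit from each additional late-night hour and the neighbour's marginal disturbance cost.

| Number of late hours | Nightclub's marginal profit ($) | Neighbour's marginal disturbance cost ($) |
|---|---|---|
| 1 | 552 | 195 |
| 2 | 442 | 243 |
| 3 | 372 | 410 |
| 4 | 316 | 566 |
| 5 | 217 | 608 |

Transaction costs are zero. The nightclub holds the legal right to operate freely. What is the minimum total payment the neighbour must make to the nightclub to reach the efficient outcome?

$905

Left alone the nightclub would choose level 5 (marginal profit stays positive).
Efficient level: k* = 2 (marginal profit ≥ marginal disturbance cost through 2).
The neighbour must at least cover the nightclub's forgone profit from cutting 5→2: 372 + 316 + 217 = 905.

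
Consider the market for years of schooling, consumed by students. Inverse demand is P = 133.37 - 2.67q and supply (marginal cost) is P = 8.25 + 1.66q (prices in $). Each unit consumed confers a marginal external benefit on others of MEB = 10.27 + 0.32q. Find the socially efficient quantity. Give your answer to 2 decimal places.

Social marginal benefit = demand + MEB = 143.64 - 2.35q.
Set SMB = MC: 143.64 - 2.35q = 8.25 + 1.66q → q* = 33.7631.

q* = 33.76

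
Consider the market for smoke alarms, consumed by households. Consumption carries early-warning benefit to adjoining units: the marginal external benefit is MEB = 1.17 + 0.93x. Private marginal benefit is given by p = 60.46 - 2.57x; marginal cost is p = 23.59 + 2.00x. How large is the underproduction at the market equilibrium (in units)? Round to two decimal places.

Market equilibrium (private): 23.59 + 2.00x = 60.46 - 2.57x → x_m = 8.0678.
Social marginal benefit = demand + MEB = 61.63 - 1.64x.
Set SMB = MC: 61.63 - 1.64x = 23.59 + 2.00x → x* = 10.4505.
Gap = |8.0678 − 10.4505| = 2.3827.

2.38 units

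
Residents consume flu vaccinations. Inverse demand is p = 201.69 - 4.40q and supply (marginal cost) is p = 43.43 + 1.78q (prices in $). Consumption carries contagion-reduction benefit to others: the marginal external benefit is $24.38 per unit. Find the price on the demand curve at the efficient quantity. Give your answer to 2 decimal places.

P = $71.66

Social marginal benefit = demand + MEB = 226.07 - 4.40q.
Set SMB = MC: 226.07 - 4.40q = 43.43 + 1.78q → q* = 29.5534.
Consumer price on the demand curve at q*: 201.69 − 4.40×29.5534 = 71.6550.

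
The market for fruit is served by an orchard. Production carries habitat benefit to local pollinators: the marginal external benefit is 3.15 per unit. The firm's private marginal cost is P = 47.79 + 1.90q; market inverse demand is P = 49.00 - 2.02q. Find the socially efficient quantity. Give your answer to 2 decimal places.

Social marginal cost = private MC − MEB = 44.64 + 1.90q.
Set SMC = demand: 44.64 + 1.90q = 49.00 - 2.02q → q* = 1.1122.

q* = 1.11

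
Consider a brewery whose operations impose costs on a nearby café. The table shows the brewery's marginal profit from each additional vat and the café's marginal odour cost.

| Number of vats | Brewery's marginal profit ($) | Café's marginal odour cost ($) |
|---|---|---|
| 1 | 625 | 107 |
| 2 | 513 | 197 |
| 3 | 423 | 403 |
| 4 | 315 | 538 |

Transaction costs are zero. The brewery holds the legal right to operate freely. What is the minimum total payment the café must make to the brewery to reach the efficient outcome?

$315

Left alone the brewery would choose level 4 (marginal profit stays positive).
Efficient level: k* = 3 (marginal profit ≥ marginal odour cost through 3).
The café must at least cover the brewery's forgone profit from cutting 4→3: 315 = 315.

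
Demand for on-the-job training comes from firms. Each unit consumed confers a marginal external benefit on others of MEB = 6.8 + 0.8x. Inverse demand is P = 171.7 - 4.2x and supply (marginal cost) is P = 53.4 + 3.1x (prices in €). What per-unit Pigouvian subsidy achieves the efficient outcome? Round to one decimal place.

Social marginal benefit = demand + MEB = 178.5 - 3.4x.
Set SMB = MC: 178.5 - 3.4x = 53.4 + 3.1x → x* = 19.2462.
The Pigouvian subsidy equals MEB at x*: 6.8 + 0.8×19.2462 = 22.1970.

subsidy = €22.2 per unit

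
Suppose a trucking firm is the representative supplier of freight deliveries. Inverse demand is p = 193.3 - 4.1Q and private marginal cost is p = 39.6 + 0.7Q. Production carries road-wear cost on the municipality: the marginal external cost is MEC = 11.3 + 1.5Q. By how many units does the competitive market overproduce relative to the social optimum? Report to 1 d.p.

9.4 units

Market equilibrium (private): 39.6 + 0.7Q = 193.3 - 4.1Q → Q_m = 32.0208.
Social marginal cost = private MC + MEC = 50.9 + 2.2Q.
Set SMC = demand: 50.9 + 2.2Q = 193.3 - 4.1Q → Q* = 22.6032.
Gap = |32.0208 − 22.6032| = 9.4176.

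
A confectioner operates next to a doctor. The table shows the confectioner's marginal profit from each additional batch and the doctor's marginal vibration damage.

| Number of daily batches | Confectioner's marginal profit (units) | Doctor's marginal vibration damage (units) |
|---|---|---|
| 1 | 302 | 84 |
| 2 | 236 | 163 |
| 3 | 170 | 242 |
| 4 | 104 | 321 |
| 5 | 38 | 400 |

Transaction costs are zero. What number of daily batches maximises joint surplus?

Bargaining reaches the level where marginal profit last exceeds marginal vibration damage.
That holds through level 2 (236 ≥ 163) but not at 3 (170 < 242).

2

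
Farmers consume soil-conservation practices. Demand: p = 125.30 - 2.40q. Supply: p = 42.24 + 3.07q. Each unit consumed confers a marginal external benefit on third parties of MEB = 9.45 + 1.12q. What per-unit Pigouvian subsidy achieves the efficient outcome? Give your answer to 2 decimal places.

Social marginal benefit = demand + MEB = 134.75 - 1.28q.
Set SMB = MC: 134.75 - 1.28q = 42.24 + 3.07q → q* = 21.2667.
The Pigouvian subsidy equals MEB at q*: 9.45 + 1.12×21.2667 = 33.2687.

subsidy = 33.27 per unit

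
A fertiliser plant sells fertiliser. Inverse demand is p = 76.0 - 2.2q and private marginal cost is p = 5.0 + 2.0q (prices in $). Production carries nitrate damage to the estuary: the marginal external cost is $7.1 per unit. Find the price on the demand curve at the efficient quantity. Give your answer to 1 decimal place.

P = $42.5

Social marginal cost = private MC + MEC = 12.1 + 2.0q.
Set SMC = demand: 12.1 + 2.0q = 76.0 - 2.2q → q* = 15.2143.
Consumer price on the demand curve at q*: 76.0 − 2.2×15.2143 = 42.5285.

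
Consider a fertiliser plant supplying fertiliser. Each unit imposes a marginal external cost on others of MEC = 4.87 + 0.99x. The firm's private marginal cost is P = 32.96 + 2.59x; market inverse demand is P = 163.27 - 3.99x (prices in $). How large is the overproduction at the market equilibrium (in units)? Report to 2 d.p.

Market equilibrium (private): 32.96 + 2.59x = 163.27 - 3.99x → x_m = 19.8040.
Social marginal cost = private MC + MEC = 37.83 + 3.58x.
Set SMC = demand: 37.83 + 3.58x = 163.27 - 3.99x → x* = 16.5707.
Gap = |19.8040 − 16.5707| = 3.2333.

3.23 units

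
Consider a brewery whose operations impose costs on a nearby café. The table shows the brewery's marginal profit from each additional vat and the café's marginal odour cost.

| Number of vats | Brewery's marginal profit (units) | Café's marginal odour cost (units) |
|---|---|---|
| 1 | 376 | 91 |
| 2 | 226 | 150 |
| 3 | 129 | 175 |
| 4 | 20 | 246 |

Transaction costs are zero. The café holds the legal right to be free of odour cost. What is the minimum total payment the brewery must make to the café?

Efficient level: marginal profit ≥ marginal odour cost through level 2, so k* = 2.
With the café holding the right, the brewery must at least compensate total damage at k*: 91 + 150 = 241.

241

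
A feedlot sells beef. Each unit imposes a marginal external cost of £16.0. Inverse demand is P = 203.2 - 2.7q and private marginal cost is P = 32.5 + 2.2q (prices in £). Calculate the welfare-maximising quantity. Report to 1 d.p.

q* = 31.6

Social marginal cost = private MC + MEC = 48.5 + 2.2q.
Set SMC = demand: 48.5 + 2.2q = 203.2 - 2.7q → q* = 31.5714.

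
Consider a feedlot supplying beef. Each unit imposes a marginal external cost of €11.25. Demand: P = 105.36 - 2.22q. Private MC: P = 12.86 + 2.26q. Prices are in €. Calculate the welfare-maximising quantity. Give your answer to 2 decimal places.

q* = 18.14

Social marginal cost = private MC + MEC = 24.11 + 2.26q.
Set SMC = demand: 24.11 + 2.26q = 105.36 - 2.22q → q* = 18.1362.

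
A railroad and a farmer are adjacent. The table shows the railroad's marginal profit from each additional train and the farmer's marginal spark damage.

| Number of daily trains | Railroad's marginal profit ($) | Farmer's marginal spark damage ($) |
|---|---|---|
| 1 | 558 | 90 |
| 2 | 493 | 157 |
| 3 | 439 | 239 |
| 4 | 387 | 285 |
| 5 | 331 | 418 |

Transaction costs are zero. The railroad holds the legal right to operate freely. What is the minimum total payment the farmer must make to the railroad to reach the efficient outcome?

$331

Left alone the railroad would choose level 5 (marginal profit stays positive).
Efficient level: k* = 4 (marginal profit ≥ marginal spark damage through 4).
The farmer must at least cover the railroad's forgone profit from cutting 5→4: 331 = 331.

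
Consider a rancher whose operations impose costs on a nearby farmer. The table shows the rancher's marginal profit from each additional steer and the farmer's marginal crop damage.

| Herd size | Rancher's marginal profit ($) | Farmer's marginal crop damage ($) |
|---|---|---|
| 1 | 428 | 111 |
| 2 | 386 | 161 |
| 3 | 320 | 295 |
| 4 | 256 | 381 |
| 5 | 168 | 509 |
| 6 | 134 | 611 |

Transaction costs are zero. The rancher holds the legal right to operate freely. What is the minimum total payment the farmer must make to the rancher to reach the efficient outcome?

Left alone the rancher would choose level 6 (marginal profit stays positive).
Efficient level: k* = 3 (marginal profit ≥ marginal crop damage through 3).
The farmer must at least cover the rancher's forgone profit from cutting 6→3: 256 + 168 + 134 = 558.

$558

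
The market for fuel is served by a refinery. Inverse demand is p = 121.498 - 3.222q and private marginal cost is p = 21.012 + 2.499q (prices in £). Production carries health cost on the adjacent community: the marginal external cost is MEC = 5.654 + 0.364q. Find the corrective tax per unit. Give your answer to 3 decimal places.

tax = £11.327 per unit

Social marginal cost = private MC + MEC = 26.666 + 2.863q.
Set SMC = demand: 26.666 + 2.863q = 121.498 - 3.222q → q* = 15.5846.
The Pigouvian tax equals MEC at q*: 5.654 + 0.364×15.5846 = 11.3268.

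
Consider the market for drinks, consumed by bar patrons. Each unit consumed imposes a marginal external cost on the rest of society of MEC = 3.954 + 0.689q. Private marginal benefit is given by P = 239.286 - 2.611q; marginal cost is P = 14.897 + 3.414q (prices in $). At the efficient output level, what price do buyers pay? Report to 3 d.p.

Social marginal benefit = demand − MEC = 235.332 - 3.300q.
Set SMB = MC: 235.332 - 3.300q = 14.897 + 3.414q → q* = 32.8321.
Consumer price on the demand curve at q*: 239.286 − 2.611×32.8321 = 153.5614.

P = $153.561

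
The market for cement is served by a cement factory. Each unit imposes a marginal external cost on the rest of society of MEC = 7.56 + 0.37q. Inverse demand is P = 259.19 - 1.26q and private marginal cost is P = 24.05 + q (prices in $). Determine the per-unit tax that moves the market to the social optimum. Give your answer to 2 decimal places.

tax = $39.58 per unit

Social marginal cost = private MC + MEC = 31.61 + 1.37q.
Set SMC = demand: 31.61 + 1.37q = 259.19 - 1.26q → q* = 86.5323.
The Pigouvian tax equals MEC at q*: 7.56 + 0.37×86.5323 = 39.5770.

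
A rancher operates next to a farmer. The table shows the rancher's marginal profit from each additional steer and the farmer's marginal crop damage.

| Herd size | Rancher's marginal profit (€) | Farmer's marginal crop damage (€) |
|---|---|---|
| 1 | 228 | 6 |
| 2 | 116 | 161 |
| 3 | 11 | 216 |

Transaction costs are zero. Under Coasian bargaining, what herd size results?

Bargaining reaches the level where marginal profit last exceeds marginal crop damage.
That holds through level 1 (228 ≥ 6) but not at 2 (116 < 161).

1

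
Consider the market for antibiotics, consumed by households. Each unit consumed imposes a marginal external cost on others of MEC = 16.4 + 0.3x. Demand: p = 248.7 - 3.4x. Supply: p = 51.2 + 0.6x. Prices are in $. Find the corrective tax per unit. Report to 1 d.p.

Social marginal benefit = demand − MEC = 232.3 - 3.7x.
Set SMB = MC: 232.3 - 3.7x = 51.2 + 0.6x → x* = 42.1163.
The Pigouvian tax equals MEC at x*: 16.4 + 0.3×42.1163 = 29.0349.

tax = $29.0 per unit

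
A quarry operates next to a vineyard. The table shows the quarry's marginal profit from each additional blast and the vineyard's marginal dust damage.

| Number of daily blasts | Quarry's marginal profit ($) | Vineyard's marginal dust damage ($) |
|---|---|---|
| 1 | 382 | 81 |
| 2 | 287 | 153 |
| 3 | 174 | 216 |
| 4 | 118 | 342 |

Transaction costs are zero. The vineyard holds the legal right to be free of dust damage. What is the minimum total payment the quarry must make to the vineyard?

Efficient level: marginal profit ≥ marginal dust damage through level 2, so k* = 2.
With the vineyard holding the right, the quarry must at least compensate total damage at k*: 81 + 153 = 234.

$234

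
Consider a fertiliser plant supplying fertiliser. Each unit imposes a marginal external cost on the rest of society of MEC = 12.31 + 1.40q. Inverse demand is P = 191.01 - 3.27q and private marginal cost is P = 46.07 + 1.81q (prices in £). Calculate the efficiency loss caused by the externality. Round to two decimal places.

DWL = £210.69

Market equilibrium (private): 46.07 + 1.81q = 191.01 - 3.27q → q_m = 28.5315.
Social marginal cost = private MC + MEC = 58.38 + 3.21q.
Set SMC = demand: 58.38 + 3.21q = 191.01 - 3.27q → q* = 20.4676.
Height of the DWL triangle at q_m is SMC(q_m) − demand(q_m) = MEC(q_m) = 52.2541.
DWL = ½ × 8.0639 × 52.2541 = 210.6859.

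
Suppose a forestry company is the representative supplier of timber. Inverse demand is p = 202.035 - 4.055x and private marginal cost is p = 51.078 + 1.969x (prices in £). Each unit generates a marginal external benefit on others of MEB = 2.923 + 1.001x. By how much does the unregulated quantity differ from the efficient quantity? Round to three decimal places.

5.576 units

Market equilibrium (private): 51.078 + 1.969x = 202.035 - 4.055x → x_m = 25.0593.
Social marginal cost = private MC − MEB = 48.155 + 0.968x.
Set SMC = demand: 48.155 + 0.968x = 202.035 - 4.055x → x* = 30.6351.
Gap = |25.0593 − 30.6351| = 5.5758.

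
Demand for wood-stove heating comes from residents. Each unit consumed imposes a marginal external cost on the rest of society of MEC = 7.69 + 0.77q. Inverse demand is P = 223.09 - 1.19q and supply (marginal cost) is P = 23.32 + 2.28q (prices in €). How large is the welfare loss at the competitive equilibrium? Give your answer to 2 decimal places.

DWL = €319.11

Market equilibrium (private): 23.32 + 2.28q = 223.09 - 1.19q → q_m = 57.5706.
Social marginal benefit = demand − MEC = 215.40 - 1.96q.
Set SMB = MC: 215.40 - 1.96q = 23.32 + 2.28q → q* = 45.3019.
The welfare-loss triangle has base |q_m − q*| and height MEC(q_m) (the vertical gap between SMB and MC is zero at q* and MEC at q_m).
DWL = ½ × 12.2687 × 52.0194 = 319.1052.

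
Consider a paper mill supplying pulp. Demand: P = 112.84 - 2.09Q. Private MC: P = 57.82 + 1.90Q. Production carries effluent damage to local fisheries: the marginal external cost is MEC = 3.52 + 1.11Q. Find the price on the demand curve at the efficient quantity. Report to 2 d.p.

P = 91.74

Social marginal cost = private MC + MEC = 61.34 + 3.01Q.
Set SMC = demand: 61.34 + 3.01Q = 112.84 - 2.09Q → Q* = 10.0980.
Consumer price on the demand curve at Q*: 112.84 − 2.09×10.0980 = 91.7352.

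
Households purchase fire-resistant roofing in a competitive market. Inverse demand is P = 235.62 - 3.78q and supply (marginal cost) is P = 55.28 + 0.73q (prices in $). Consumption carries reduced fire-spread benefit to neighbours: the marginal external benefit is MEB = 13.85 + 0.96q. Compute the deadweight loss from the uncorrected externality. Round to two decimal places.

Market equilibrium (private): 55.28 + 0.73q = 235.62 - 3.78q → q_m = 39.9867.
Social marginal benefit = demand + MEB = 249.47 - 2.82q.
Set SMB = MC: 249.47 - 2.82q = 55.28 + 0.73q → q* = 54.7014.
Height of the DWL triangle at q_m is SMB(q_m) − MC(q_m) = MEB(q_m) = 52.2372.
DWL = ½ × 14.7147 × 52.2372 = 384.3274.

DWL = $384.33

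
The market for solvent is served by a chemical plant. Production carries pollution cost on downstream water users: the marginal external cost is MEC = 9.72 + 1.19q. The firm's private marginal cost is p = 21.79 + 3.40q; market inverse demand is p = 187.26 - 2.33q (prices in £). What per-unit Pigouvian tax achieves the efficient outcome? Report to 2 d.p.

tax = £36.50 per unit

Social marginal cost = private MC + MEC = 31.51 + 4.59q.
Set SMC = demand: 31.51 + 4.59q = 187.26 - 2.33q → q* = 22.5072.
The Pigouvian tax equals MEC at q*: 9.72 + 1.19×22.5072 = 36.5036.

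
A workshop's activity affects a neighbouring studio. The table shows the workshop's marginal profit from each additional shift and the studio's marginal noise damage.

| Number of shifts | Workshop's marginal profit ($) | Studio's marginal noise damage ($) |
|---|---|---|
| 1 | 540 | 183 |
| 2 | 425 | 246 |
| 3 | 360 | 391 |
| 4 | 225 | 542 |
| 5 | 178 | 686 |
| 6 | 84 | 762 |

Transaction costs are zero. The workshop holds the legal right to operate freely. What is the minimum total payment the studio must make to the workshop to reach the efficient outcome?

$847

Left alone the workshop would choose level 6 (marginal profit stays positive).
Efficient level: k* = 2 (marginal profit ≥ marginal noise damage through 2).
The studio must at least cover the workshop's forgone profit from cutting 6→2: 360 + 225 + 178 + 84 = 847.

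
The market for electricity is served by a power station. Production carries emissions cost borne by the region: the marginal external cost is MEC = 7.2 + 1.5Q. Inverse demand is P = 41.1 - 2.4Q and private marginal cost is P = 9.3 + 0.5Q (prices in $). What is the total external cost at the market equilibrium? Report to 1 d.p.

Market equilibrium (private): 9.3 + 0.5Q = 41.1 - 2.4Q → Q_m = 10.9655.
Total external cost = ∫₀^{Q_m} (7.2 + 1.5Q) dQ = 7.2×10.9655 + ½×1.5×10.9655² = 169.1332.

$169.1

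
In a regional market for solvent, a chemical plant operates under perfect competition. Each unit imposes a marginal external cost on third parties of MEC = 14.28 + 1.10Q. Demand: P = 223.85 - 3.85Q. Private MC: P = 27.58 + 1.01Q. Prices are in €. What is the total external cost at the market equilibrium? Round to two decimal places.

€1473.71

Market equilibrium (private): 27.58 + 1.01Q = 223.85 - 3.85Q → Q_m = 40.3848.
Total external cost = ∫₀^{Q_m} (14.28 + 1.10Q) dQ = 14.28×40.3848 + ½×1.10×40.3848² = 1473.7076.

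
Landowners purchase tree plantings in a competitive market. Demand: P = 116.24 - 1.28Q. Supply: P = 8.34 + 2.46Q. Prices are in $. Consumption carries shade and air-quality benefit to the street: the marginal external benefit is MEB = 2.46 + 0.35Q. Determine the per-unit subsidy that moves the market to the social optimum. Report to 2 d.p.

subsidy = $13.85 per unit

Social marginal benefit = demand + MEB = 118.70 - 0.93Q.
Set SMB = MC: 118.70 - 0.93Q = 8.34 + 2.46Q → Q* = 32.5546.
The Pigouvian subsidy equals MEB at Q*: 2.46 + 0.35×32.5546 = 13.8541.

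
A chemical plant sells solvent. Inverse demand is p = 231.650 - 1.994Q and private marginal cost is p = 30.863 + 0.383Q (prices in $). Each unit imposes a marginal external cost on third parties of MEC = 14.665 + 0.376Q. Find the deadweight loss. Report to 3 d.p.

DWL = $391.459

Market equilibrium (private): 30.863 + 0.383Q = 231.650 - 1.994Q → Q_m = 84.4708.
Social marginal cost = private MC + MEC = 45.528 + 0.759Q.
Set SMC = demand: 45.528 + 0.759Q = 231.650 - 1.994Q → Q* = 67.6070.
The welfare-loss triangle has base |Q_m − Q*| and height MEC(Q_m) (the vertical gap between SMC and demand is zero at Q* and MEC at Q_m).
DWL = ½ × 16.8638 × 46.4260 = 391.4594.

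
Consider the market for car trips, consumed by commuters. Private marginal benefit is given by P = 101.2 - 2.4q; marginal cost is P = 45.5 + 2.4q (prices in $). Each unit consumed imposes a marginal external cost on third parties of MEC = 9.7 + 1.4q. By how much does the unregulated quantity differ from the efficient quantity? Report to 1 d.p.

Market equilibrium (private): 45.5 + 2.4q = 101.2 - 2.4q → q_m = 11.6042.
Social marginal benefit = demand − MEC = 91.5 - 3.8q.
Set SMB = MC: 91.5 - 3.8q = 45.5 + 2.4q → q* = 7.4194.
Gap = |11.6042 − 7.4194| = 4.1848.

4.2 units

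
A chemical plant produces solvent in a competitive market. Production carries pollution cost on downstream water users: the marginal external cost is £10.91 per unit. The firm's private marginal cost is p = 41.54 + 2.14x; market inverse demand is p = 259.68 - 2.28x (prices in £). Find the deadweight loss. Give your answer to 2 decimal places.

DWL = £13.46

Market equilibrium (private): 41.54 + 2.14x = 259.68 - 2.28x → x_m = 49.3529.
Social marginal cost = private MC + MEC = 52.45 + 2.14x.
Set SMC = demand: 52.45 + 2.14x = 259.68 - 2.28x → x* = 46.8846.
The welfare-loss triangle has base |x_m − x*| and height MEC(x_m) (the vertical gap between SMC and demand is zero at x* and MEC at x_m).
DWL = ½ × 2.4683 × 10.9100 = 13.4646.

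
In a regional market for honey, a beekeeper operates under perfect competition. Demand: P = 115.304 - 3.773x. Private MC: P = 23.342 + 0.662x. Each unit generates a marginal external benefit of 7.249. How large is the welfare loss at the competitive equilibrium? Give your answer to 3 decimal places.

Market equilibrium (private): 23.342 + 0.662x = 115.304 - 3.773x → x_m = 20.7355.
Social marginal cost = private MC − MEB = 16.093 + 0.662x.
Set SMC = demand: 16.093 + 0.662x = 115.304 - 3.773x → x* = 22.3700.
Height of the DWL triangle at x_m is demand(x_m) − SMC(x_m) = MEB(x_m) = 7.2490.
DWL = ½ × 1.6345 × 7.2490 = 5.9242.

DWL = 5.924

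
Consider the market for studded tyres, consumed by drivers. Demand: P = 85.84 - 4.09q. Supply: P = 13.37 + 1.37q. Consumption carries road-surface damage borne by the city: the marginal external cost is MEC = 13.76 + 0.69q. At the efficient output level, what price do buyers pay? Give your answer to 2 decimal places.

Social marginal benefit = demand − MEC = 72.08 - 4.78q.
Set SMB = MC: 72.08 - 4.78q = 13.37 + 1.37q → q* = 9.5463.
Consumer price on the demand curve at q*: 85.84 − 4.09×9.5463 = 46.7956.

P = 46.80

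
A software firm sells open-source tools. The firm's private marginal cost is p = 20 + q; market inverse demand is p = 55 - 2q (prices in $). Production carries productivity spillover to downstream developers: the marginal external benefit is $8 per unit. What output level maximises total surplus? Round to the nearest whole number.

q* = 14

Social marginal cost = private MC − MEB = 12 + q.
Set SMC = demand: 12 + q = 55 - 2q → q* = 14.3333.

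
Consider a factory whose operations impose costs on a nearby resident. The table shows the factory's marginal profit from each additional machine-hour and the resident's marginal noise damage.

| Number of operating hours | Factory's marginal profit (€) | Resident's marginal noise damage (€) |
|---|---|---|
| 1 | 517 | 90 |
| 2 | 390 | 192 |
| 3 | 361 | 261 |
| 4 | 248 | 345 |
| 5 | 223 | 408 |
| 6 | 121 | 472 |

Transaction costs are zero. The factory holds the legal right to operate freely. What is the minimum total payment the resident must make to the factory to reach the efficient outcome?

Left alone the factory would choose level 6 (marginal profit stays positive).
Efficient level: k* = 3 (marginal profit ≥ marginal noise damage through 3).
The resident must at least cover the factory's forgone profit from cutting 6→3: 248 + 223 + 121 = 592.

€592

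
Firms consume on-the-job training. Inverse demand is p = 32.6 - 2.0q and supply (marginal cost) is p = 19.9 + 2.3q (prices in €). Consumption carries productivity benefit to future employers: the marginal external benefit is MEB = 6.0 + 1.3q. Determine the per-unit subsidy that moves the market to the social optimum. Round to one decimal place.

Social marginal benefit = demand + MEB = 38.6 - 0.7q.
Set SMB = MC: 38.6 - 0.7q = 19.9 + 2.3q → q* = 6.2333.
The Pigouvian subsidy equals MEB at q*: 6.0 + 1.3×6.2333 = 14.1033.

subsidy = €14.1 per unit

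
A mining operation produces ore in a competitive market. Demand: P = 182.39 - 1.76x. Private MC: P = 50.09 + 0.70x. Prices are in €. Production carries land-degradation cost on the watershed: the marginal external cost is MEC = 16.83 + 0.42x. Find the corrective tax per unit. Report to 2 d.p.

Social marginal cost = private MC + MEC = 66.92 + 1.12x.
Set SMC = demand: 66.92 + 1.12x = 182.39 - 1.76x → x* = 40.0938.
The Pigouvian tax equals MEC at x*: 16.83 + 0.42×40.0938 = 33.6694.

tax = €33.67 per unit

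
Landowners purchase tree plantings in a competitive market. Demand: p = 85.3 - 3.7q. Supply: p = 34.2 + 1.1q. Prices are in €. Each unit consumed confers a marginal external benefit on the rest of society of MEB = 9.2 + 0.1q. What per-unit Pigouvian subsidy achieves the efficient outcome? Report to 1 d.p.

Social marginal benefit = demand + MEB = 94.5 - 3.6q.
Set SMB = MC: 94.5 - 3.6q = 34.2 + 1.1q → q* = 12.8298.
The Pigouvian subsidy equals MEB at q*: 9.2 + 0.1×12.8298 = 10.4830.

subsidy = €10.5 per unit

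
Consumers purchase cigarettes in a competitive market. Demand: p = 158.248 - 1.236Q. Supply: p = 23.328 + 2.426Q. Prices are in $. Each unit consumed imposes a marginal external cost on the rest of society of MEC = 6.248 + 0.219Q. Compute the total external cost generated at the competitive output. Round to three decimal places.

$378.835

Market equilibrium (private): 23.328 + 2.426Q = 158.248 - 1.236Q → Q_m = 36.8433.
Total external cost = ∫₀^{Q_m} (6.248 + 0.219Q) dQ = 6.248×36.8433 + ½×0.219×36.8433² = 378.8354.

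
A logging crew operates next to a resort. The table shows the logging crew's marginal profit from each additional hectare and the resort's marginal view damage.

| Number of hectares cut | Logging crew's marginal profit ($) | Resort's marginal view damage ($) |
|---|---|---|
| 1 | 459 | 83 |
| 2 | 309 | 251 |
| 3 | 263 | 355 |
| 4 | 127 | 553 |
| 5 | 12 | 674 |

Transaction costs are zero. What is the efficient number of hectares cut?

Bargaining reaches the level where marginal profit last exceeds marginal view damage.
That holds through level 2 (309 ≥ 251) but not at 3 (263 < 355).

2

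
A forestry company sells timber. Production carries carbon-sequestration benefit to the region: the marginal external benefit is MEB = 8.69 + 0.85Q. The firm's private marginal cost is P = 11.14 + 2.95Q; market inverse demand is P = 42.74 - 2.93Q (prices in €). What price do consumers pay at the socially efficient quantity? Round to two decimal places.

P = €19.27

Social marginal cost = private MC − MEB = 2.45 + 2.10Q.
Set SMC = demand: 2.45 + 2.10Q = 42.74 - 2.93Q → Q* = 8.0099.
Consumer price on the demand curve at Q*: 42.74 − 2.93×8.0099 = 19.2710.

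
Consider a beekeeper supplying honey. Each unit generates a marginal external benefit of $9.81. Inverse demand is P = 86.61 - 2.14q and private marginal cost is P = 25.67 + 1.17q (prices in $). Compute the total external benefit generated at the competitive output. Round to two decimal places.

Market equilibrium (private): 25.67 + 1.17q = 86.61 - 2.14q → q_m = 18.4109.
Total external benefit = MEB × q_m = 9.81 × 18.4109 = 180.6109.

$180.61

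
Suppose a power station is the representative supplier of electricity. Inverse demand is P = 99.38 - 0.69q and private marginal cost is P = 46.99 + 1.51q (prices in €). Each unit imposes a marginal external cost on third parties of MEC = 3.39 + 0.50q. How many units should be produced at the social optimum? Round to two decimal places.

Social marginal cost = private MC + MEC = 50.38 + 2.01q.
Set SMC = demand: 50.38 + 2.01q = 99.38 - 0.69q → q* = 18.1481.

q* = 18.15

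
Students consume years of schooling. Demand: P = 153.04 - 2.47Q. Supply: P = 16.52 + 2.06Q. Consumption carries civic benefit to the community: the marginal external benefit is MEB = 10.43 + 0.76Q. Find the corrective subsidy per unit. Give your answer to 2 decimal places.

Social marginal benefit = demand + MEB = 163.47 - 1.71Q.
Set SMB = MC: 163.47 - 1.71Q = 16.52 + 2.06Q → Q* = 38.9788.
The Pigouvian subsidy equals MEB at Q*: 10.43 + 0.76×38.9788 = 40.0539.

subsidy = 40.05 per unit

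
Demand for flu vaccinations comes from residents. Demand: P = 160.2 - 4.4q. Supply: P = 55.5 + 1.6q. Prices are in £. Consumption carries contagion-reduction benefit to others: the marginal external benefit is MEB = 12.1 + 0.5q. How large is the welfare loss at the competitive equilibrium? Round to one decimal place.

Market equilibrium (private): 55.5 + 1.6q = 160.2 - 4.4q → q_m = 17.4500.
Social marginal benefit = demand + MEB = 172.3 - 3.9q.
Set SMB = MC: 172.3 - 3.9q = 55.5 + 1.6q → q* = 21.2364.
Between q* and q_m the wedge SMB − MC runs linearly from 0 to MEB(q_m), so the loss is a triangle.
DWL = ½ × 3.7864 × 20.8250 = 39.4259.

DWL = £39.4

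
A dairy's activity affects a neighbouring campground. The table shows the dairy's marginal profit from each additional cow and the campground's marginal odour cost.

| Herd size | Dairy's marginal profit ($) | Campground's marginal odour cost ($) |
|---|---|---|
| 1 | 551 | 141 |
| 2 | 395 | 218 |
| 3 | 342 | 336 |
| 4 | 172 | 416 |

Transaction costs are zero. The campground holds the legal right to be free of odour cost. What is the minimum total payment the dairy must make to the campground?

$695

Efficient level: marginal profit ≥ marginal odour cost through level 3, so k* = 3.
With the campground holding the right, the dairy must at least compensate total damage at k*: 141 + 218 + 336 = 695.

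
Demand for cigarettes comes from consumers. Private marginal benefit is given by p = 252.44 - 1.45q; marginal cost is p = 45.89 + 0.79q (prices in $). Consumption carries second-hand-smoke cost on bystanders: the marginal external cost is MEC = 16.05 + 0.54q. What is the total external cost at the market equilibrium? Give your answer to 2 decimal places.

Market equilibrium (private): 45.89 + 0.79q = 252.44 - 1.45q → q_m = 92.2098.
Total external cost = ∫₀^{q_m} (16.05 + 0.54q) dq = 16.05×92.2098 + ½×0.54×92.2098² = 3775.6820.

$3775.68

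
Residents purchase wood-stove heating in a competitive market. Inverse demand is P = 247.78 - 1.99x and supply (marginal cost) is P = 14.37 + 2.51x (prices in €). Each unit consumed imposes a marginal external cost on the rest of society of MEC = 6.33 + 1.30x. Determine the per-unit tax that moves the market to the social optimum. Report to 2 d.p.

Social marginal benefit = demand − MEC = 241.45 - 3.29x.
Set SMB = MC: 241.45 - 3.29x = 14.37 + 2.51x → x* = 39.1517.
The Pigouvian tax equals MEC at x*: 6.33 + 1.30×39.1517 = 57.2272.

tax = €57.23 per unit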